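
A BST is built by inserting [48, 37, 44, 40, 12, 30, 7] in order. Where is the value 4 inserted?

Starting tree (level order): [48, 37, None, 12, 44, 7, 30, 40]
Insertion path: 48 -> 37 -> 12 -> 7
Result: insert 4 as left child of 7
Final tree (level order): [48, 37, None, 12, 44, 7, 30, 40, None, 4]


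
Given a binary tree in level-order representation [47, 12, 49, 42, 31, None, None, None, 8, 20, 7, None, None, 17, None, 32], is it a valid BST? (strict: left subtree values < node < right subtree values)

Level-order array: [47, 12, 49, 42, 31, None, None, None, 8, 20, 7, None, None, 17, None, 32]
Validate using subtree bounds (lo, hi): at each node, require lo < value < hi,
then recurse left with hi=value and right with lo=value.
Preorder trace (stopping at first violation):
  at node 47 with bounds (-inf, +inf): OK
  at node 12 with bounds (-inf, 47): OK
  at node 42 with bounds (-inf, 12): VIOLATION
Node 42 violates its bound: not (-inf < 42 < 12).
Result: Not a valid BST


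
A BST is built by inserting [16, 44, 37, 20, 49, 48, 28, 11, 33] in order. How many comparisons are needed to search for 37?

Search path for 37: 16 -> 44 -> 37
Found: True
Comparisons: 3


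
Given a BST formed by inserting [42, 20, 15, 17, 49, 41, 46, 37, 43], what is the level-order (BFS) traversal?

Tree insertion order: [42, 20, 15, 17, 49, 41, 46, 37, 43]
Tree (level-order array): [42, 20, 49, 15, 41, 46, None, None, 17, 37, None, 43]
BFS from the root, enqueuing left then right child of each popped node:
  queue [42] -> pop 42, enqueue [20, 49], visited so far: [42]
  queue [20, 49] -> pop 20, enqueue [15, 41], visited so far: [42, 20]
  queue [49, 15, 41] -> pop 49, enqueue [46], visited so far: [42, 20, 49]
  queue [15, 41, 46] -> pop 15, enqueue [17], visited so far: [42, 20, 49, 15]
  queue [41, 46, 17] -> pop 41, enqueue [37], visited so far: [42, 20, 49, 15, 41]
  queue [46, 17, 37] -> pop 46, enqueue [43], visited so far: [42, 20, 49, 15, 41, 46]
  queue [17, 37, 43] -> pop 17, enqueue [none], visited so far: [42, 20, 49, 15, 41, 46, 17]
  queue [37, 43] -> pop 37, enqueue [none], visited so far: [42, 20, 49, 15, 41, 46, 17, 37]
  queue [43] -> pop 43, enqueue [none], visited so far: [42, 20, 49, 15, 41, 46, 17, 37, 43]
Result: [42, 20, 49, 15, 41, 46, 17, 37, 43]


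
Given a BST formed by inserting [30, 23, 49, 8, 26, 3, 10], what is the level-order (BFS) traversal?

Tree insertion order: [30, 23, 49, 8, 26, 3, 10]
Tree (level-order array): [30, 23, 49, 8, 26, None, None, 3, 10]
BFS from the root, enqueuing left then right child of each popped node:
  queue [30] -> pop 30, enqueue [23, 49], visited so far: [30]
  queue [23, 49] -> pop 23, enqueue [8, 26], visited so far: [30, 23]
  queue [49, 8, 26] -> pop 49, enqueue [none], visited so far: [30, 23, 49]
  queue [8, 26] -> pop 8, enqueue [3, 10], visited so far: [30, 23, 49, 8]
  queue [26, 3, 10] -> pop 26, enqueue [none], visited so far: [30, 23, 49, 8, 26]
  queue [3, 10] -> pop 3, enqueue [none], visited so far: [30, 23, 49, 8, 26, 3]
  queue [10] -> pop 10, enqueue [none], visited so far: [30, 23, 49, 8, 26, 3, 10]
Result: [30, 23, 49, 8, 26, 3, 10]


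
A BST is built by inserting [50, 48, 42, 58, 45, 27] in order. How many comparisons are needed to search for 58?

Search path for 58: 50 -> 58
Found: True
Comparisons: 2


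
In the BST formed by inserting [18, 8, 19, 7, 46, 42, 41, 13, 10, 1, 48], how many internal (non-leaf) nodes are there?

Tree built from: [18, 8, 19, 7, 46, 42, 41, 13, 10, 1, 48]
Tree (level-order array): [18, 8, 19, 7, 13, None, 46, 1, None, 10, None, 42, 48, None, None, None, None, 41]
Rule: An internal node has at least one child.
Per-node child counts:
  node 18: 2 child(ren)
  node 8: 2 child(ren)
  node 7: 1 child(ren)
  node 1: 0 child(ren)
  node 13: 1 child(ren)
  node 10: 0 child(ren)
  node 19: 1 child(ren)
  node 46: 2 child(ren)
  node 42: 1 child(ren)
  node 41: 0 child(ren)
  node 48: 0 child(ren)
Matching nodes: [18, 8, 7, 13, 19, 46, 42]
Count of internal (non-leaf) nodes: 7


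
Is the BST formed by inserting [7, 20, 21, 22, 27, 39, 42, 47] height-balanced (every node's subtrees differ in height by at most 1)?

Tree (level-order array): [7, None, 20, None, 21, None, 22, None, 27, None, 39, None, 42, None, 47]
Definition: a tree is height-balanced if, at every node, |h(left) - h(right)| <= 1 (empty subtree has height -1).
Bottom-up per-node check:
  node 47: h_left=-1, h_right=-1, diff=0 [OK], height=0
  node 42: h_left=-1, h_right=0, diff=1 [OK], height=1
  node 39: h_left=-1, h_right=1, diff=2 [FAIL (|-1-1|=2 > 1)], height=2
  node 27: h_left=-1, h_right=2, diff=3 [FAIL (|-1-2|=3 > 1)], height=3
  node 22: h_left=-1, h_right=3, diff=4 [FAIL (|-1-3|=4 > 1)], height=4
  node 21: h_left=-1, h_right=4, diff=5 [FAIL (|-1-4|=5 > 1)], height=5
  node 20: h_left=-1, h_right=5, diff=6 [FAIL (|-1-5|=6 > 1)], height=6
  node 7: h_left=-1, h_right=6, diff=7 [FAIL (|-1-6|=7 > 1)], height=7
Node 39 violates the condition: |-1 - 1| = 2 > 1.
Result: Not balanced


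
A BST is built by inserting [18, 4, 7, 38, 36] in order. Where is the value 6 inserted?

Starting tree (level order): [18, 4, 38, None, 7, 36]
Insertion path: 18 -> 4 -> 7
Result: insert 6 as left child of 7
Final tree (level order): [18, 4, 38, None, 7, 36, None, 6]


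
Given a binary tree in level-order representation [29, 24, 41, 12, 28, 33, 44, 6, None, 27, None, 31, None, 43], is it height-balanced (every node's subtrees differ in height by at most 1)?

Tree (level-order array): [29, 24, 41, 12, 28, 33, 44, 6, None, 27, None, 31, None, 43]
Definition: a tree is height-balanced if, at every node, |h(left) - h(right)| <= 1 (empty subtree has height -1).
Bottom-up per-node check:
  node 6: h_left=-1, h_right=-1, diff=0 [OK], height=0
  node 12: h_left=0, h_right=-1, diff=1 [OK], height=1
  node 27: h_left=-1, h_right=-1, diff=0 [OK], height=0
  node 28: h_left=0, h_right=-1, diff=1 [OK], height=1
  node 24: h_left=1, h_right=1, diff=0 [OK], height=2
  node 31: h_left=-1, h_right=-1, diff=0 [OK], height=0
  node 33: h_left=0, h_right=-1, diff=1 [OK], height=1
  node 43: h_left=-1, h_right=-1, diff=0 [OK], height=0
  node 44: h_left=0, h_right=-1, diff=1 [OK], height=1
  node 41: h_left=1, h_right=1, diff=0 [OK], height=2
  node 29: h_left=2, h_right=2, diff=0 [OK], height=3
All nodes satisfy the balance condition.
Result: Balanced


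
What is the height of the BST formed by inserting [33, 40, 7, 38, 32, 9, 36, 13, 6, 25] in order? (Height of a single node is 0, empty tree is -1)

Insertion order: [33, 40, 7, 38, 32, 9, 36, 13, 6, 25]
Tree (level-order array): [33, 7, 40, 6, 32, 38, None, None, None, 9, None, 36, None, None, 13, None, None, None, 25]
Compute height bottom-up (empty subtree = -1):
  height(6) = 1 + max(-1, -1) = 0
  height(25) = 1 + max(-1, -1) = 0
  height(13) = 1 + max(-1, 0) = 1
  height(9) = 1 + max(-1, 1) = 2
  height(32) = 1 + max(2, -1) = 3
  height(7) = 1 + max(0, 3) = 4
  height(36) = 1 + max(-1, -1) = 0
  height(38) = 1 + max(0, -1) = 1
  height(40) = 1 + max(1, -1) = 2
  height(33) = 1 + max(4, 2) = 5
Height = 5


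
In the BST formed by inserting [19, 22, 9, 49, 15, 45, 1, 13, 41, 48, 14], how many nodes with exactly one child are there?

Tree built from: [19, 22, 9, 49, 15, 45, 1, 13, 41, 48, 14]
Tree (level-order array): [19, 9, 22, 1, 15, None, 49, None, None, 13, None, 45, None, None, 14, 41, 48]
Rule: These are nodes with exactly 1 non-null child.
Per-node child counts:
  node 19: 2 child(ren)
  node 9: 2 child(ren)
  node 1: 0 child(ren)
  node 15: 1 child(ren)
  node 13: 1 child(ren)
  node 14: 0 child(ren)
  node 22: 1 child(ren)
  node 49: 1 child(ren)
  node 45: 2 child(ren)
  node 41: 0 child(ren)
  node 48: 0 child(ren)
Matching nodes: [15, 13, 22, 49]
Count of nodes with exactly one child: 4


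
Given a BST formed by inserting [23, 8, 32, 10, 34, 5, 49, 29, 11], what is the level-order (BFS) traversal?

Tree insertion order: [23, 8, 32, 10, 34, 5, 49, 29, 11]
Tree (level-order array): [23, 8, 32, 5, 10, 29, 34, None, None, None, 11, None, None, None, 49]
BFS from the root, enqueuing left then right child of each popped node:
  queue [23] -> pop 23, enqueue [8, 32], visited so far: [23]
  queue [8, 32] -> pop 8, enqueue [5, 10], visited so far: [23, 8]
  queue [32, 5, 10] -> pop 32, enqueue [29, 34], visited so far: [23, 8, 32]
  queue [5, 10, 29, 34] -> pop 5, enqueue [none], visited so far: [23, 8, 32, 5]
  queue [10, 29, 34] -> pop 10, enqueue [11], visited so far: [23, 8, 32, 5, 10]
  queue [29, 34, 11] -> pop 29, enqueue [none], visited so far: [23, 8, 32, 5, 10, 29]
  queue [34, 11] -> pop 34, enqueue [49], visited so far: [23, 8, 32, 5, 10, 29, 34]
  queue [11, 49] -> pop 11, enqueue [none], visited so far: [23, 8, 32, 5, 10, 29, 34, 11]
  queue [49] -> pop 49, enqueue [none], visited so far: [23, 8, 32, 5, 10, 29, 34, 11, 49]
Result: [23, 8, 32, 5, 10, 29, 34, 11, 49]


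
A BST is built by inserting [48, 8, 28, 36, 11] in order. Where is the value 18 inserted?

Starting tree (level order): [48, 8, None, None, 28, 11, 36]
Insertion path: 48 -> 8 -> 28 -> 11
Result: insert 18 as right child of 11
Final tree (level order): [48, 8, None, None, 28, 11, 36, None, 18]


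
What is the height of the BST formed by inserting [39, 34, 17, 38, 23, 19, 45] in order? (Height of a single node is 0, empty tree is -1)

Insertion order: [39, 34, 17, 38, 23, 19, 45]
Tree (level-order array): [39, 34, 45, 17, 38, None, None, None, 23, None, None, 19]
Compute height bottom-up (empty subtree = -1):
  height(19) = 1 + max(-1, -1) = 0
  height(23) = 1 + max(0, -1) = 1
  height(17) = 1 + max(-1, 1) = 2
  height(38) = 1 + max(-1, -1) = 0
  height(34) = 1 + max(2, 0) = 3
  height(45) = 1 + max(-1, -1) = 0
  height(39) = 1 + max(3, 0) = 4
Height = 4


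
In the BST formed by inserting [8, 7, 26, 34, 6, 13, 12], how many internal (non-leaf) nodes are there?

Tree built from: [8, 7, 26, 34, 6, 13, 12]
Tree (level-order array): [8, 7, 26, 6, None, 13, 34, None, None, 12]
Rule: An internal node has at least one child.
Per-node child counts:
  node 8: 2 child(ren)
  node 7: 1 child(ren)
  node 6: 0 child(ren)
  node 26: 2 child(ren)
  node 13: 1 child(ren)
  node 12: 0 child(ren)
  node 34: 0 child(ren)
Matching nodes: [8, 7, 26, 13]
Count of internal (non-leaf) nodes: 4


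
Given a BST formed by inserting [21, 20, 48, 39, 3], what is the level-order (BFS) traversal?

Tree insertion order: [21, 20, 48, 39, 3]
Tree (level-order array): [21, 20, 48, 3, None, 39]
BFS from the root, enqueuing left then right child of each popped node:
  queue [21] -> pop 21, enqueue [20, 48], visited so far: [21]
  queue [20, 48] -> pop 20, enqueue [3], visited so far: [21, 20]
  queue [48, 3] -> pop 48, enqueue [39], visited so far: [21, 20, 48]
  queue [3, 39] -> pop 3, enqueue [none], visited so far: [21, 20, 48, 3]
  queue [39] -> pop 39, enqueue [none], visited so far: [21, 20, 48, 3, 39]
Result: [21, 20, 48, 3, 39]


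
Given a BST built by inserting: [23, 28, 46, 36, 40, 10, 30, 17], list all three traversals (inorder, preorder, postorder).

Tree insertion order: [23, 28, 46, 36, 40, 10, 30, 17]
Tree (level-order array): [23, 10, 28, None, 17, None, 46, None, None, 36, None, 30, 40]
Inorder (L, root, R): [10, 17, 23, 28, 30, 36, 40, 46]
Preorder (root, L, R): [23, 10, 17, 28, 46, 36, 30, 40]
Postorder (L, R, root): [17, 10, 30, 40, 36, 46, 28, 23]


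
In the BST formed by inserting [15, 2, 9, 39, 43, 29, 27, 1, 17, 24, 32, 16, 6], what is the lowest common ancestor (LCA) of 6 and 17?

Tree insertion order: [15, 2, 9, 39, 43, 29, 27, 1, 17, 24, 32, 16, 6]
Tree (level-order array): [15, 2, 39, 1, 9, 29, 43, None, None, 6, None, 27, 32, None, None, None, None, 17, None, None, None, 16, 24]
In a BST, the LCA of p=6, q=17 is the first node v on the
root-to-leaf path with p <= v <= q (go left if both < v, right if both > v).
Walk from root:
  at 15: 6 <= 15 <= 17, this is the LCA
LCA = 15


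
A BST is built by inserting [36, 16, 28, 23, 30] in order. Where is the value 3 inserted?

Starting tree (level order): [36, 16, None, None, 28, 23, 30]
Insertion path: 36 -> 16
Result: insert 3 as left child of 16
Final tree (level order): [36, 16, None, 3, 28, None, None, 23, 30]


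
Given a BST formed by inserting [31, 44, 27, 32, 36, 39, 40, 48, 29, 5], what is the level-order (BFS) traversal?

Tree insertion order: [31, 44, 27, 32, 36, 39, 40, 48, 29, 5]
Tree (level-order array): [31, 27, 44, 5, 29, 32, 48, None, None, None, None, None, 36, None, None, None, 39, None, 40]
BFS from the root, enqueuing left then right child of each popped node:
  queue [31] -> pop 31, enqueue [27, 44], visited so far: [31]
  queue [27, 44] -> pop 27, enqueue [5, 29], visited so far: [31, 27]
  queue [44, 5, 29] -> pop 44, enqueue [32, 48], visited so far: [31, 27, 44]
  queue [5, 29, 32, 48] -> pop 5, enqueue [none], visited so far: [31, 27, 44, 5]
  queue [29, 32, 48] -> pop 29, enqueue [none], visited so far: [31, 27, 44, 5, 29]
  queue [32, 48] -> pop 32, enqueue [36], visited so far: [31, 27, 44, 5, 29, 32]
  queue [48, 36] -> pop 48, enqueue [none], visited so far: [31, 27, 44, 5, 29, 32, 48]
  queue [36] -> pop 36, enqueue [39], visited so far: [31, 27, 44, 5, 29, 32, 48, 36]
  queue [39] -> pop 39, enqueue [40], visited so far: [31, 27, 44, 5, 29, 32, 48, 36, 39]
  queue [40] -> pop 40, enqueue [none], visited so far: [31, 27, 44, 5, 29, 32, 48, 36, 39, 40]
Result: [31, 27, 44, 5, 29, 32, 48, 36, 39, 40]


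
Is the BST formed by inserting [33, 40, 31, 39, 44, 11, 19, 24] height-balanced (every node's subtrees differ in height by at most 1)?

Tree (level-order array): [33, 31, 40, 11, None, 39, 44, None, 19, None, None, None, None, None, 24]
Definition: a tree is height-balanced if, at every node, |h(left) - h(right)| <= 1 (empty subtree has height -1).
Bottom-up per-node check:
  node 24: h_left=-1, h_right=-1, diff=0 [OK], height=0
  node 19: h_left=-1, h_right=0, diff=1 [OK], height=1
  node 11: h_left=-1, h_right=1, diff=2 [FAIL (|-1-1|=2 > 1)], height=2
  node 31: h_left=2, h_right=-1, diff=3 [FAIL (|2--1|=3 > 1)], height=3
  node 39: h_left=-1, h_right=-1, diff=0 [OK], height=0
  node 44: h_left=-1, h_right=-1, diff=0 [OK], height=0
  node 40: h_left=0, h_right=0, diff=0 [OK], height=1
  node 33: h_left=3, h_right=1, diff=2 [FAIL (|3-1|=2 > 1)], height=4
Node 11 violates the condition: |-1 - 1| = 2 > 1.
Result: Not balanced


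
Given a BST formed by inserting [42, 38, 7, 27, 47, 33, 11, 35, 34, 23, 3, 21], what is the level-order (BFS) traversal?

Tree insertion order: [42, 38, 7, 27, 47, 33, 11, 35, 34, 23, 3, 21]
Tree (level-order array): [42, 38, 47, 7, None, None, None, 3, 27, None, None, 11, 33, None, 23, None, 35, 21, None, 34]
BFS from the root, enqueuing left then right child of each popped node:
  queue [42] -> pop 42, enqueue [38, 47], visited so far: [42]
  queue [38, 47] -> pop 38, enqueue [7], visited so far: [42, 38]
  queue [47, 7] -> pop 47, enqueue [none], visited so far: [42, 38, 47]
  queue [7] -> pop 7, enqueue [3, 27], visited so far: [42, 38, 47, 7]
  queue [3, 27] -> pop 3, enqueue [none], visited so far: [42, 38, 47, 7, 3]
  queue [27] -> pop 27, enqueue [11, 33], visited so far: [42, 38, 47, 7, 3, 27]
  queue [11, 33] -> pop 11, enqueue [23], visited so far: [42, 38, 47, 7, 3, 27, 11]
  queue [33, 23] -> pop 33, enqueue [35], visited so far: [42, 38, 47, 7, 3, 27, 11, 33]
  queue [23, 35] -> pop 23, enqueue [21], visited so far: [42, 38, 47, 7, 3, 27, 11, 33, 23]
  queue [35, 21] -> pop 35, enqueue [34], visited so far: [42, 38, 47, 7, 3, 27, 11, 33, 23, 35]
  queue [21, 34] -> pop 21, enqueue [none], visited so far: [42, 38, 47, 7, 3, 27, 11, 33, 23, 35, 21]
  queue [34] -> pop 34, enqueue [none], visited so far: [42, 38, 47, 7, 3, 27, 11, 33, 23, 35, 21, 34]
Result: [42, 38, 47, 7, 3, 27, 11, 33, 23, 35, 21, 34]


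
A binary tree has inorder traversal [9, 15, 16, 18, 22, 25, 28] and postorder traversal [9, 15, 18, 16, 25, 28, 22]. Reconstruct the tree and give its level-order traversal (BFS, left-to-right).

Inorder:   [9, 15, 16, 18, 22, 25, 28]
Postorder: [9, 15, 18, 16, 25, 28, 22]
Algorithm: postorder visits root last, so walk postorder right-to-left;
each value is the root of the current inorder slice — split it at that
value, recurse on the right subtree first, then the left.
Recursive splits:
  root=22; inorder splits into left=[9, 15, 16, 18], right=[25, 28]
  root=28; inorder splits into left=[25], right=[]
  root=25; inorder splits into left=[], right=[]
  root=16; inorder splits into left=[9, 15], right=[18]
  root=18; inorder splits into left=[], right=[]
  root=15; inorder splits into left=[9], right=[]
  root=9; inorder splits into left=[], right=[]
Reconstructed level-order: [22, 16, 28, 15, 18, 25, 9]


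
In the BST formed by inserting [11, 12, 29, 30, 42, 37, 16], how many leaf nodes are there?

Tree built from: [11, 12, 29, 30, 42, 37, 16]
Tree (level-order array): [11, None, 12, None, 29, 16, 30, None, None, None, 42, 37]
Rule: A leaf has 0 children.
Per-node child counts:
  node 11: 1 child(ren)
  node 12: 1 child(ren)
  node 29: 2 child(ren)
  node 16: 0 child(ren)
  node 30: 1 child(ren)
  node 42: 1 child(ren)
  node 37: 0 child(ren)
Matching nodes: [16, 37]
Count of leaf nodes: 2


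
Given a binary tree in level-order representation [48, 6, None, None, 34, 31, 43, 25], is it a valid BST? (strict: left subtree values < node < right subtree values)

Level-order array: [48, 6, None, None, 34, 31, 43, 25]
Validate using subtree bounds (lo, hi): at each node, require lo < value < hi,
then recurse left with hi=value and right with lo=value.
Preorder trace (stopping at first violation):
  at node 48 with bounds (-inf, +inf): OK
  at node 6 with bounds (-inf, 48): OK
  at node 34 with bounds (6, 48): OK
  at node 31 with bounds (6, 34): OK
  at node 25 with bounds (6, 31): OK
  at node 43 with bounds (34, 48): OK
No violation found at any node.
Result: Valid BST


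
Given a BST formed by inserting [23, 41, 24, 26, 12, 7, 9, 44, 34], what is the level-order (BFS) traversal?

Tree insertion order: [23, 41, 24, 26, 12, 7, 9, 44, 34]
Tree (level-order array): [23, 12, 41, 7, None, 24, 44, None, 9, None, 26, None, None, None, None, None, 34]
BFS from the root, enqueuing left then right child of each popped node:
  queue [23] -> pop 23, enqueue [12, 41], visited so far: [23]
  queue [12, 41] -> pop 12, enqueue [7], visited so far: [23, 12]
  queue [41, 7] -> pop 41, enqueue [24, 44], visited so far: [23, 12, 41]
  queue [7, 24, 44] -> pop 7, enqueue [9], visited so far: [23, 12, 41, 7]
  queue [24, 44, 9] -> pop 24, enqueue [26], visited so far: [23, 12, 41, 7, 24]
  queue [44, 9, 26] -> pop 44, enqueue [none], visited so far: [23, 12, 41, 7, 24, 44]
  queue [9, 26] -> pop 9, enqueue [none], visited so far: [23, 12, 41, 7, 24, 44, 9]
  queue [26] -> pop 26, enqueue [34], visited so far: [23, 12, 41, 7, 24, 44, 9, 26]
  queue [34] -> pop 34, enqueue [none], visited so far: [23, 12, 41, 7, 24, 44, 9, 26, 34]
Result: [23, 12, 41, 7, 24, 44, 9, 26, 34]


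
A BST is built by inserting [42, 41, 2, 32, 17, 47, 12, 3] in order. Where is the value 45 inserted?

Starting tree (level order): [42, 41, 47, 2, None, None, None, None, 32, 17, None, 12, None, 3]
Insertion path: 42 -> 47
Result: insert 45 as left child of 47
Final tree (level order): [42, 41, 47, 2, None, 45, None, None, 32, None, None, 17, None, 12, None, 3]


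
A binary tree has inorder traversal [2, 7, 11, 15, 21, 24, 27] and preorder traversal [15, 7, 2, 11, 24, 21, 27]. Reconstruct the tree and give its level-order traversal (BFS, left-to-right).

Inorder:  [2, 7, 11, 15, 21, 24, 27]
Preorder: [15, 7, 2, 11, 24, 21, 27]
Algorithm: preorder visits root first, so consume preorder in order;
for each root, split the current inorder slice at that value into
left-subtree inorder and right-subtree inorder, then recurse.
Recursive splits:
  root=15; inorder splits into left=[2, 7, 11], right=[21, 24, 27]
  root=7; inorder splits into left=[2], right=[11]
  root=2; inorder splits into left=[], right=[]
  root=11; inorder splits into left=[], right=[]
  root=24; inorder splits into left=[21], right=[27]
  root=21; inorder splits into left=[], right=[]
  root=27; inorder splits into left=[], right=[]
Reconstructed level-order: [15, 7, 24, 2, 11, 21, 27]


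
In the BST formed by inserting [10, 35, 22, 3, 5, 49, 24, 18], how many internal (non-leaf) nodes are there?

Tree built from: [10, 35, 22, 3, 5, 49, 24, 18]
Tree (level-order array): [10, 3, 35, None, 5, 22, 49, None, None, 18, 24]
Rule: An internal node has at least one child.
Per-node child counts:
  node 10: 2 child(ren)
  node 3: 1 child(ren)
  node 5: 0 child(ren)
  node 35: 2 child(ren)
  node 22: 2 child(ren)
  node 18: 0 child(ren)
  node 24: 0 child(ren)
  node 49: 0 child(ren)
Matching nodes: [10, 3, 35, 22]
Count of internal (non-leaf) nodes: 4


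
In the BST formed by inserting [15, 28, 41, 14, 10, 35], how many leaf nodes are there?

Tree built from: [15, 28, 41, 14, 10, 35]
Tree (level-order array): [15, 14, 28, 10, None, None, 41, None, None, 35]
Rule: A leaf has 0 children.
Per-node child counts:
  node 15: 2 child(ren)
  node 14: 1 child(ren)
  node 10: 0 child(ren)
  node 28: 1 child(ren)
  node 41: 1 child(ren)
  node 35: 0 child(ren)
Matching nodes: [10, 35]
Count of leaf nodes: 2


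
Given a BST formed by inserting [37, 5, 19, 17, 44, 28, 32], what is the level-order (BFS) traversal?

Tree insertion order: [37, 5, 19, 17, 44, 28, 32]
Tree (level-order array): [37, 5, 44, None, 19, None, None, 17, 28, None, None, None, 32]
BFS from the root, enqueuing left then right child of each popped node:
  queue [37] -> pop 37, enqueue [5, 44], visited so far: [37]
  queue [5, 44] -> pop 5, enqueue [19], visited so far: [37, 5]
  queue [44, 19] -> pop 44, enqueue [none], visited so far: [37, 5, 44]
  queue [19] -> pop 19, enqueue [17, 28], visited so far: [37, 5, 44, 19]
  queue [17, 28] -> pop 17, enqueue [none], visited so far: [37, 5, 44, 19, 17]
  queue [28] -> pop 28, enqueue [32], visited so far: [37, 5, 44, 19, 17, 28]
  queue [32] -> pop 32, enqueue [none], visited so far: [37, 5, 44, 19, 17, 28, 32]
Result: [37, 5, 44, 19, 17, 28, 32]


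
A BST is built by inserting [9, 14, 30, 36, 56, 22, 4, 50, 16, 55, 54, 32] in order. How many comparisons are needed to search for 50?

Search path for 50: 9 -> 14 -> 30 -> 36 -> 56 -> 50
Found: True
Comparisons: 6


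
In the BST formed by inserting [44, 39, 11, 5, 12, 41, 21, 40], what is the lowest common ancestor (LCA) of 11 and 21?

Tree insertion order: [44, 39, 11, 5, 12, 41, 21, 40]
Tree (level-order array): [44, 39, None, 11, 41, 5, 12, 40, None, None, None, None, 21]
In a BST, the LCA of p=11, q=21 is the first node v on the
root-to-leaf path with p <= v <= q (go left if both < v, right if both > v).
Walk from root:
  at 44: both 11 and 21 < 44, go left
  at 39: both 11 and 21 < 39, go left
  at 11: 11 <= 11 <= 21, this is the LCA
LCA = 11


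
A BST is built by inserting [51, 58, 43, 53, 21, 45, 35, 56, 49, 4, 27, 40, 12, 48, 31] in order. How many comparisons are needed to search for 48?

Search path for 48: 51 -> 43 -> 45 -> 49 -> 48
Found: True
Comparisons: 5


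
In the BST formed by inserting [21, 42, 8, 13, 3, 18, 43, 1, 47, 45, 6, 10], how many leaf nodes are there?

Tree built from: [21, 42, 8, 13, 3, 18, 43, 1, 47, 45, 6, 10]
Tree (level-order array): [21, 8, 42, 3, 13, None, 43, 1, 6, 10, 18, None, 47, None, None, None, None, None, None, None, None, 45]
Rule: A leaf has 0 children.
Per-node child counts:
  node 21: 2 child(ren)
  node 8: 2 child(ren)
  node 3: 2 child(ren)
  node 1: 0 child(ren)
  node 6: 0 child(ren)
  node 13: 2 child(ren)
  node 10: 0 child(ren)
  node 18: 0 child(ren)
  node 42: 1 child(ren)
  node 43: 1 child(ren)
  node 47: 1 child(ren)
  node 45: 0 child(ren)
Matching nodes: [1, 6, 10, 18, 45]
Count of leaf nodes: 5


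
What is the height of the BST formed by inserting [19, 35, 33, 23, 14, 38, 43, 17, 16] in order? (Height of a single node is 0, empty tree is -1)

Insertion order: [19, 35, 33, 23, 14, 38, 43, 17, 16]
Tree (level-order array): [19, 14, 35, None, 17, 33, 38, 16, None, 23, None, None, 43]
Compute height bottom-up (empty subtree = -1):
  height(16) = 1 + max(-1, -1) = 0
  height(17) = 1 + max(0, -1) = 1
  height(14) = 1 + max(-1, 1) = 2
  height(23) = 1 + max(-1, -1) = 0
  height(33) = 1 + max(0, -1) = 1
  height(43) = 1 + max(-1, -1) = 0
  height(38) = 1 + max(-1, 0) = 1
  height(35) = 1 + max(1, 1) = 2
  height(19) = 1 + max(2, 2) = 3
Height = 3


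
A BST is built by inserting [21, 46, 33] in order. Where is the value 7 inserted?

Starting tree (level order): [21, None, 46, 33]
Insertion path: 21
Result: insert 7 as left child of 21
Final tree (level order): [21, 7, 46, None, None, 33]


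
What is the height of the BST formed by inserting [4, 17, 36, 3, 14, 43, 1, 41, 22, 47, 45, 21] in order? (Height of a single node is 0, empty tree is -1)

Insertion order: [4, 17, 36, 3, 14, 43, 1, 41, 22, 47, 45, 21]
Tree (level-order array): [4, 3, 17, 1, None, 14, 36, None, None, None, None, 22, 43, 21, None, 41, 47, None, None, None, None, 45]
Compute height bottom-up (empty subtree = -1):
  height(1) = 1 + max(-1, -1) = 0
  height(3) = 1 + max(0, -1) = 1
  height(14) = 1 + max(-1, -1) = 0
  height(21) = 1 + max(-1, -1) = 0
  height(22) = 1 + max(0, -1) = 1
  height(41) = 1 + max(-1, -1) = 0
  height(45) = 1 + max(-1, -1) = 0
  height(47) = 1 + max(0, -1) = 1
  height(43) = 1 + max(0, 1) = 2
  height(36) = 1 + max(1, 2) = 3
  height(17) = 1 + max(0, 3) = 4
  height(4) = 1 + max(1, 4) = 5
Height = 5


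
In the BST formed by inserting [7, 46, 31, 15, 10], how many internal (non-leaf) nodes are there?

Tree built from: [7, 46, 31, 15, 10]
Tree (level-order array): [7, None, 46, 31, None, 15, None, 10]
Rule: An internal node has at least one child.
Per-node child counts:
  node 7: 1 child(ren)
  node 46: 1 child(ren)
  node 31: 1 child(ren)
  node 15: 1 child(ren)
  node 10: 0 child(ren)
Matching nodes: [7, 46, 31, 15]
Count of internal (non-leaf) nodes: 4


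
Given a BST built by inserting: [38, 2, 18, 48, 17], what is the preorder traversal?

Tree insertion order: [38, 2, 18, 48, 17]
Tree (level-order array): [38, 2, 48, None, 18, None, None, 17]
Preorder traversal: [38, 2, 18, 17, 48]


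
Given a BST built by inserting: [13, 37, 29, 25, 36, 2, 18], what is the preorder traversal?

Tree insertion order: [13, 37, 29, 25, 36, 2, 18]
Tree (level-order array): [13, 2, 37, None, None, 29, None, 25, 36, 18]
Preorder traversal: [13, 2, 37, 29, 25, 18, 36]


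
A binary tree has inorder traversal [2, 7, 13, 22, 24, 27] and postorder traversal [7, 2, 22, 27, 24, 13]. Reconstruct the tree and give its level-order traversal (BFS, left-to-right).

Inorder:   [2, 7, 13, 22, 24, 27]
Postorder: [7, 2, 22, 27, 24, 13]
Algorithm: postorder visits root last, so walk postorder right-to-left;
each value is the root of the current inorder slice — split it at that
value, recurse on the right subtree first, then the left.
Recursive splits:
  root=13; inorder splits into left=[2, 7], right=[22, 24, 27]
  root=24; inorder splits into left=[22], right=[27]
  root=27; inorder splits into left=[], right=[]
  root=22; inorder splits into left=[], right=[]
  root=2; inorder splits into left=[], right=[7]
  root=7; inorder splits into left=[], right=[]
Reconstructed level-order: [13, 2, 24, 7, 22, 27]


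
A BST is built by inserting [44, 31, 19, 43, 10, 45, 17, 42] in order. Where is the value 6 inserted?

Starting tree (level order): [44, 31, 45, 19, 43, None, None, 10, None, 42, None, None, 17]
Insertion path: 44 -> 31 -> 19 -> 10
Result: insert 6 as left child of 10
Final tree (level order): [44, 31, 45, 19, 43, None, None, 10, None, 42, None, 6, 17]


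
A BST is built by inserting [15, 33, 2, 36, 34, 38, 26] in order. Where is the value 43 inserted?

Starting tree (level order): [15, 2, 33, None, None, 26, 36, None, None, 34, 38]
Insertion path: 15 -> 33 -> 36 -> 38
Result: insert 43 as right child of 38
Final tree (level order): [15, 2, 33, None, None, 26, 36, None, None, 34, 38, None, None, None, 43]


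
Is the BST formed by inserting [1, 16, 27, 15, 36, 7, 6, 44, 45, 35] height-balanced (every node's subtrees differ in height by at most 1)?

Tree (level-order array): [1, None, 16, 15, 27, 7, None, None, 36, 6, None, 35, 44, None, None, None, None, None, 45]
Definition: a tree is height-balanced if, at every node, |h(left) - h(right)| <= 1 (empty subtree has height -1).
Bottom-up per-node check:
  node 6: h_left=-1, h_right=-1, diff=0 [OK], height=0
  node 7: h_left=0, h_right=-1, diff=1 [OK], height=1
  node 15: h_left=1, h_right=-1, diff=2 [FAIL (|1--1|=2 > 1)], height=2
  node 35: h_left=-1, h_right=-1, diff=0 [OK], height=0
  node 45: h_left=-1, h_right=-1, diff=0 [OK], height=0
  node 44: h_left=-1, h_right=0, diff=1 [OK], height=1
  node 36: h_left=0, h_right=1, diff=1 [OK], height=2
  node 27: h_left=-1, h_right=2, diff=3 [FAIL (|-1-2|=3 > 1)], height=3
  node 16: h_left=2, h_right=3, diff=1 [OK], height=4
  node 1: h_left=-1, h_right=4, diff=5 [FAIL (|-1-4|=5 > 1)], height=5
Node 15 violates the condition: |1 - -1| = 2 > 1.
Result: Not balanced


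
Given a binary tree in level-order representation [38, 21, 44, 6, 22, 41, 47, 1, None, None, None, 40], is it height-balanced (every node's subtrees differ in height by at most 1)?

Tree (level-order array): [38, 21, 44, 6, 22, 41, 47, 1, None, None, None, 40]
Definition: a tree is height-balanced if, at every node, |h(left) - h(right)| <= 1 (empty subtree has height -1).
Bottom-up per-node check:
  node 1: h_left=-1, h_right=-1, diff=0 [OK], height=0
  node 6: h_left=0, h_right=-1, diff=1 [OK], height=1
  node 22: h_left=-1, h_right=-1, diff=0 [OK], height=0
  node 21: h_left=1, h_right=0, diff=1 [OK], height=2
  node 40: h_left=-1, h_right=-1, diff=0 [OK], height=0
  node 41: h_left=0, h_right=-1, diff=1 [OK], height=1
  node 47: h_left=-1, h_right=-1, diff=0 [OK], height=0
  node 44: h_left=1, h_right=0, diff=1 [OK], height=2
  node 38: h_left=2, h_right=2, diff=0 [OK], height=3
All nodes satisfy the balance condition.
Result: Balanced


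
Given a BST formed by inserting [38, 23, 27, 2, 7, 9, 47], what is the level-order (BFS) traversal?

Tree insertion order: [38, 23, 27, 2, 7, 9, 47]
Tree (level-order array): [38, 23, 47, 2, 27, None, None, None, 7, None, None, None, 9]
BFS from the root, enqueuing left then right child of each popped node:
  queue [38] -> pop 38, enqueue [23, 47], visited so far: [38]
  queue [23, 47] -> pop 23, enqueue [2, 27], visited so far: [38, 23]
  queue [47, 2, 27] -> pop 47, enqueue [none], visited so far: [38, 23, 47]
  queue [2, 27] -> pop 2, enqueue [7], visited so far: [38, 23, 47, 2]
  queue [27, 7] -> pop 27, enqueue [none], visited so far: [38, 23, 47, 2, 27]
  queue [7] -> pop 7, enqueue [9], visited so far: [38, 23, 47, 2, 27, 7]
  queue [9] -> pop 9, enqueue [none], visited so far: [38, 23, 47, 2, 27, 7, 9]
Result: [38, 23, 47, 2, 27, 7, 9]


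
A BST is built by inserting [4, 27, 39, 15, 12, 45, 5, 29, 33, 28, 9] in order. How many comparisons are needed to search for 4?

Search path for 4: 4
Found: True
Comparisons: 1


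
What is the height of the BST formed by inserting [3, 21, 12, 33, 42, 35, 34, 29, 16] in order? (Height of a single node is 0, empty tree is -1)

Insertion order: [3, 21, 12, 33, 42, 35, 34, 29, 16]
Tree (level-order array): [3, None, 21, 12, 33, None, 16, 29, 42, None, None, None, None, 35, None, 34]
Compute height bottom-up (empty subtree = -1):
  height(16) = 1 + max(-1, -1) = 0
  height(12) = 1 + max(-1, 0) = 1
  height(29) = 1 + max(-1, -1) = 0
  height(34) = 1 + max(-1, -1) = 0
  height(35) = 1 + max(0, -1) = 1
  height(42) = 1 + max(1, -1) = 2
  height(33) = 1 + max(0, 2) = 3
  height(21) = 1 + max(1, 3) = 4
  height(3) = 1 + max(-1, 4) = 5
Height = 5


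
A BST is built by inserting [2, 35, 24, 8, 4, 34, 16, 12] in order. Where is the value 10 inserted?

Starting tree (level order): [2, None, 35, 24, None, 8, 34, 4, 16, None, None, None, None, 12]
Insertion path: 2 -> 35 -> 24 -> 8 -> 16 -> 12
Result: insert 10 as left child of 12
Final tree (level order): [2, None, 35, 24, None, 8, 34, 4, 16, None, None, None, None, 12, None, 10]


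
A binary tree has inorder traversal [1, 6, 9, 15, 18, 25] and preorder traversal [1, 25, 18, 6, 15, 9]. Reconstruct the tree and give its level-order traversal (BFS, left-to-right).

Inorder:  [1, 6, 9, 15, 18, 25]
Preorder: [1, 25, 18, 6, 15, 9]
Algorithm: preorder visits root first, so consume preorder in order;
for each root, split the current inorder slice at that value into
left-subtree inorder and right-subtree inorder, then recurse.
Recursive splits:
  root=1; inorder splits into left=[], right=[6, 9, 15, 18, 25]
  root=25; inorder splits into left=[6, 9, 15, 18], right=[]
  root=18; inorder splits into left=[6, 9, 15], right=[]
  root=6; inorder splits into left=[], right=[9, 15]
  root=15; inorder splits into left=[9], right=[]
  root=9; inorder splits into left=[], right=[]
Reconstructed level-order: [1, 25, 18, 6, 15, 9]


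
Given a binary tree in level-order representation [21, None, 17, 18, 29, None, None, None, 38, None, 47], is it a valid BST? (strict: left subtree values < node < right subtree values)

Level-order array: [21, None, 17, 18, 29, None, None, None, 38, None, 47]
Validate using subtree bounds (lo, hi): at each node, require lo < value < hi,
then recurse left with hi=value and right with lo=value.
Preorder trace (stopping at first violation):
  at node 21 with bounds (-inf, +inf): OK
  at node 17 with bounds (21, +inf): VIOLATION
Node 17 violates its bound: not (21 < 17 < +inf).
Result: Not a valid BST


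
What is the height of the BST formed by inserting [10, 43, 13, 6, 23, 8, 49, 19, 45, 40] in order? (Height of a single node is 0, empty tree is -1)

Insertion order: [10, 43, 13, 6, 23, 8, 49, 19, 45, 40]
Tree (level-order array): [10, 6, 43, None, 8, 13, 49, None, None, None, 23, 45, None, 19, 40]
Compute height bottom-up (empty subtree = -1):
  height(8) = 1 + max(-1, -1) = 0
  height(6) = 1 + max(-1, 0) = 1
  height(19) = 1 + max(-1, -1) = 0
  height(40) = 1 + max(-1, -1) = 0
  height(23) = 1 + max(0, 0) = 1
  height(13) = 1 + max(-1, 1) = 2
  height(45) = 1 + max(-1, -1) = 0
  height(49) = 1 + max(0, -1) = 1
  height(43) = 1 + max(2, 1) = 3
  height(10) = 1 + max(1, 3) = 4
Height = 4


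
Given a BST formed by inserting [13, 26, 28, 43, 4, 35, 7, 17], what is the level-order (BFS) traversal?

Tree insertion order: [13, 26, 28, 43, 4, 35, 7, 17]
Tree (level-order array): [13, 4, 26, None, 7, 17, 28, None, None, None, None, None, 43, 35]
BFS from the root, enqueuing left then right child of each popped node:
  queue [13] -> pop 13, enqueue [4, 26], visited so far: [13]
  queue [4, 26] -> pop 4, enqueue [7], visited so far: [13, 4]
  queue [26, 7] -> pop 26, enqueue [17, 28], visited so far: [13, 4, 26]
  queue [7, 17, 28] -> pop 7, enqueue [none], visited so far: [13, 4, 26, 7]
  queue [17, 28] -> pop 17, enqueue [none], visited so far: [13, 4, 26, 7, 17]
  queue [28] -> pop 28, enqueue [43], visited so far: [13, 4, 26, 7, 17, 28]
  queue [43] -> pop 43, enqueue [35], visited so far: [13, 4, 26, 7, 17, 28, 43]
  queue [35] -> pop 35, enqueue [none], visited so far: [13, 4, 26, 7, 17, 28, 43, 35]
Result: [13, 4, 26, 7, 17, 28, 43, 35]


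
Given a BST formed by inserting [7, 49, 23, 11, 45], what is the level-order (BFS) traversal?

Tree insertion order: [7, 49, 23, 11, 45]
Tree (level-order array): [7, None, 49, 23, None, 11, 45]
BFS from the root, enqueuing left then right child of each popped node:
  queue [7] -> pop 7, enqueue [49], visited so far: [7]
  queue [49] -> pop 49, enqueue [23], visited so far: [7, 49]
  queue [23] -> pop 23, enqueue [11, 45], visited so far: [7, 49, 23]
  queue [11, 45] -> pop 11, enqueue [none], visited so far: [7, 49, 23, 11]
  queue [45] -> pop 45, enqueue [none], visited so far: [7, 49, 23, 11, 45]
Result: [7, 49, 23, 11, 45]


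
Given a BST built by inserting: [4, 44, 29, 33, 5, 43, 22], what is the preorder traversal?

Tree insertion order: [4, 44, 29, 33, 5, 43, 22]
Tree (level-order array): [4, None, 44, 29, None, 5, 33, None, 22, None, 43]
Preorder traversal: [4, 44, 29, 5, 22, 33, 43]


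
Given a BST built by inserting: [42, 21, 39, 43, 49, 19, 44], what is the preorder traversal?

Tree insertion order: [42, 21, 39, 43, 49, 19, 44]
Tree (level-order array): [42, 21, 43, 19, 39, None, 49, None, None, None, None, 44]
Preorder traversal: [42, 21, 19, 39, 43, 49, 44]


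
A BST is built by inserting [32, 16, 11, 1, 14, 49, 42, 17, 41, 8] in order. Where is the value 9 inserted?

Starting tree (level order): [32, 16, 49, 11, 17, 42, None, 1, 14, None, None, 41, None, None, 8]
Insertion path: 32 -> 16 -> 11 -> 1 -> 8
Result: insert 9 as right child of 8
Final tree (level order): [32, 16, 49, 11, 17, 42, None, 1, 14, None, None, 41, None, None, 8, None, None, None, None, None, 9]


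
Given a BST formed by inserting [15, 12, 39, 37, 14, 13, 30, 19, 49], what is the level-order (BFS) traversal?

Tree insertion order: [15, 12, 39, 37, 14, 13, 30, 19, 49]
Tree (level-order array): [15, 12, 39, None, 14, 37, 49, 13, None, 30, None, None, None, None, None, 19]
BFS from the root, enqueuing left then right child of each popped node:
  queue [15] -> pop 15, enqueue [12, 39], visited so far: [15]
  queue [12, 39] -> pop 12, enqueue [14], visited so far: [15, 12]
  queue [39, 14] -> pop 39, enqueue [37, 49], visited so far: [15, 12, 39]
  queue [14, 37, 49] -> pop 14, enqueue [13], visited so far: [15, 12, 39, 14]
  queue [37, 49, 13] -> pop 37, enqueue [30], visited so far: [15, 12, 39, 14, 37]
  queue [49, 13, 30] -> pop 49, enqueue [none], visited so far: [15, 12, 39, 14, 37, 49]
  queue [13, 30] -> pop 13, enqueue [none], visited so far: [15, 12, 39, 14, 37, 49, 13]
  queue [30] -> pop 30, enqueue [19], visited so far: [15, 12, 39, 14, 37, 49, 13, 30]
  queue [19] -> pop 19, enqueue [none], visited so far: [15, 12, 39, 14, 37, 49, 13, 30, 19]
Result: [15, 12, 39, 14, 37, 49, 13, 30, 19]


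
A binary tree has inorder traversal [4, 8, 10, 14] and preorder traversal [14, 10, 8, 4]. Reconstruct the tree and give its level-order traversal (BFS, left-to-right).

Inorder:  [4, 8, 10, 14]
Preorder: [14, 10, 8, 4]
Algorithm: preorder visits root first, so consume preorder in order;
for each root, split the current inorder slice at that value into
left-subtree inorder and right-subtree inorder, then recurse.
Recursive splits:
  root=14; inorder splits into left=[4, 8, 10], right=[]
  root=10; inorder splits into left=[4, 8], right=[]
  root=8; inorder splits into left=[4], right=[]
  root=4; inorder splits into left=[], right=[]
Reconstructed level-order: [14, 10, 8, 4]


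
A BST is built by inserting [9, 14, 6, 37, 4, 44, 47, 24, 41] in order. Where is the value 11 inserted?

Starting tree (level order): [9, 6, 14, 4, None, None, 37, None, None, 24, 44, None, None, 41, 47]
Insertion path: 9 -> 14
Result: insert 11 as left child of 14
Final tree (level order): [9, 6, 14, 4, None, 11, 37, None, None, None, None, 24, 44, None, None, 41, 47]


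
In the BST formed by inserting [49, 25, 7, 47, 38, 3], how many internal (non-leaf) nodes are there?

Tree built from: [49, 25, 7, 47, 38, 3]
Tree (level-order array): [49, 25, None, 7, 47, 3, None, 38]
Rule: An internal node has at least one child.
Per-node child counts:
  node 49: 1 child(ren)
  node 25: 2 child(ren)
  node 7: 1 child(ren)
  node 3: 0 child(ren)
  node 47: 1 child(ren)
  node 38: 0 child(ren)
Matching nodes: [49, 25, 7, 47]
Count of internal (non-leaf) nodes: 4


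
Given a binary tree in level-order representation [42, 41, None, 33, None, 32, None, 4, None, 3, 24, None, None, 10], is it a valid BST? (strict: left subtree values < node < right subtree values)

Level-order array: [42, 41, None, 33, None, 32, None, 4, None, 3, 24, None, None, 10]
Validate using subtree bounds (lo, hi): at each node, require lo < value < hi,
then recurse left with hi=value and right with lo=value.
Preorder trace (stopping at first violation):
  at node 42 with bounds (-inf, +inf): OK
  at node 41 with bounds (-inf, 42): OK
  at node 33 with bounds (-inf, 41): OK
  at node 32 with bounds (-inf, 33): OK
  at node 4 with bounds (-inf, 32): OK
  at node 3 with bounds (-inf, 4): OK
  at node 24 with bounds (4, 32): OK
  at node 10 with bounds (4, 24): OK
No violation found at any node.
Result: Valid BST
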